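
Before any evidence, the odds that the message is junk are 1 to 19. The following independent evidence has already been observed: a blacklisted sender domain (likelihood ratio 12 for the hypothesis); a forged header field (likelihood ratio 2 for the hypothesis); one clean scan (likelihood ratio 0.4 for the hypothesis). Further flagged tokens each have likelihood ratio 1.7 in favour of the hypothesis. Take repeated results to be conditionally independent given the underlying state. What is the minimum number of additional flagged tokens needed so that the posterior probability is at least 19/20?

Prior odds = 1/19.
Combined Bayes factor of the evidence already in hand = 12 × 2 × 0.4 = 9.6.
Odds after that evidence = (1/19) × 9.6 = 48/95.
Target odds = 0.95/0.05 = 19.
Need 1.7ⁿ ≥ 19 ÷ (48/95) = 1805/48.
1.7⁶ = 24137569/1000000 falls short of 1805/48 but 1.7⁷ = 410338673/10000000 reaches it, so n = 7.

7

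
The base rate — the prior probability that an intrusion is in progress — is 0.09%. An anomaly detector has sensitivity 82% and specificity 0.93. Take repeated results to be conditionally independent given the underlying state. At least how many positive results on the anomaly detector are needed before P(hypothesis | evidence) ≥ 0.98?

Prior odds: 0.0009 ÷ 0.9991 = 9/9991.
False-positive rate = 1 − 0.93 = 0.07; likelihood ratio of a positive = 0.82/0.07 = 82/7.
Target posterior odds = 0.98/0.02 = 49.
Require (82/7)ⁿ ≥ 49 ÷ (9/9991) = 489559/9.
(82/7)⁴ = 45212176/2401 falls short of 489559/9 but (82/7)⁵ ≈220587 reaches it, so n = 5.

5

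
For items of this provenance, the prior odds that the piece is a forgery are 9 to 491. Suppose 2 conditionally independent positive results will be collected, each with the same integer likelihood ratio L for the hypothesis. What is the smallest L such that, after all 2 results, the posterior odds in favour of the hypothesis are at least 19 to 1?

33

Prior odds = 9/491.
Target odds = 19.
Need L² ≥ 19 ÷ (9/491) = 9329/9.
32² = 1024 < 9329/9 ≤ 1089 = 33², so L = 33.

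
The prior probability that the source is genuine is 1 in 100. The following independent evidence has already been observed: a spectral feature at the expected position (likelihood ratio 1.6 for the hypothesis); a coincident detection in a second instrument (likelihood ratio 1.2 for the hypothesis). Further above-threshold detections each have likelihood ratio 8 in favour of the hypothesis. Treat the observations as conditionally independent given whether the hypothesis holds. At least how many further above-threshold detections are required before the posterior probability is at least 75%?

Prior odds = 0.01/0.99 = 1/99.
Combined Bayes factor of the evidence already in hand = 1.6 × 1.2 = 1.92.
Odds after that evidence = (1/99) × 1.92 = 16/825.
Target odds = 0.75/0.25 = 3.
Need 8ⁿ ≥ 3 ÷ (16/825) = 154.6875.
8² = 64 falls short of 154.6875 but 8³ = 512 reaches it, so n = 3.

3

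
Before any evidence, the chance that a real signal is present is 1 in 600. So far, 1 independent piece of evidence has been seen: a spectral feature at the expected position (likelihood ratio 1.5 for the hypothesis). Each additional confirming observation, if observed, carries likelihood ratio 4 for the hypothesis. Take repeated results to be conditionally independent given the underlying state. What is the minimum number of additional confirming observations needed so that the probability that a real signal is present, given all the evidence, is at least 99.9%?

10

Prior odds = (1/600)/(599/600) = 1/599.
Bayes factor of the evidence already in hand = 1.5.
Odds after that evidence = (1/599) × 1.5 = 3/1198.
Target odds = 0.999/0.001 = 999.
Need 4ⁿ ≥ 999 ÷ (3/1198) = 398934.
4⁹ = 262144 falls short of 398934 but 4¹⁰ = 1048576 reaches it, so n = 10.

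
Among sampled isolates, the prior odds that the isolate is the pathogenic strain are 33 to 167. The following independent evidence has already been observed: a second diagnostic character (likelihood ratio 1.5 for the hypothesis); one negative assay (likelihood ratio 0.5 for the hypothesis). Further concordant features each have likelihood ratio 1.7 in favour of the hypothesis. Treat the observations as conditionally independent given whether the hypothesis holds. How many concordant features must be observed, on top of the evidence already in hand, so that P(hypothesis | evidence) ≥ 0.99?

13

Prior odds = 33/167.
Combined Bayes factor of the evidence already in hand = 1.5 × 0.5 = 0.75.
Odds after that evidence = (33/167) × 0.75 = 99/668.
Target odds = 0.99/0.01 = 99.
Need 1.7ⁿ ≥ 99 ÷ (99/668) = 668.
1.7¹² ≈582.622 falls short of 668 but 1.7¹³ ≈990.458 reaches it, so n = 13.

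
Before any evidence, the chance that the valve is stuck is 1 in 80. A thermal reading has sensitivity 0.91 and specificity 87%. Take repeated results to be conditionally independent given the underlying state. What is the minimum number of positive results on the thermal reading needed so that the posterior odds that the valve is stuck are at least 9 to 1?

4

Prior odds: 0.0125 ÷ 0.9875 = 1/79.
False-positive rate = 1 − 0.87 = 0.13; likelihood ratio of a positive = 0.91/0.13 = 7.
Target odds = 9.
Need (1/79) × 7ⁿ ≥ 9, i.e. 7ⁿ ≥ 711.
7³ = 343 falls short of 711 but 7⁴ = 2401 reaches it, so n = 4.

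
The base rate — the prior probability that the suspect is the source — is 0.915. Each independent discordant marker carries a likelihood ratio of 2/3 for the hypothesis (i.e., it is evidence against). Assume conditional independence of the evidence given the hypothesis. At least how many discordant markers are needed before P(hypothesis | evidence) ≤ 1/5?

10

Prior odds: 0.915 ÷ 0.085 = 183/17.
Likelihood ratio per discordant marker = 2/3.
Target odds: 0.2 ÷ 0.8 = 0.25.
Need (183/17) × (2/3)ⁿ ≤ 0.25, i.e. (2/3)ⁿ ≤ 17/732.
(2/3)⁹ = 512/19683 is still above 17/732 but (2/3)¹⁰ = 1024/59049 is at or below it, so n = 10.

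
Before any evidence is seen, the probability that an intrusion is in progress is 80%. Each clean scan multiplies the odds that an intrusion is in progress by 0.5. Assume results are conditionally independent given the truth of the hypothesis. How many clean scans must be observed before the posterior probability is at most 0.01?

9

Prior odds: 0.8 ÷ 0.2 = 4.
Likelihood ratio per clean scan = 0.5.
Target posterior odds = 0.01/0.99 = 1/99.
Need 4 × 0.5ⁿ ≤ 1/99, i.e. 0.5ⁿ ≤ 1/396.
0.5⁸ = 0.00390625 is still above 1/396 but 0.5⁹ = 0.001953125 is at or below it, so n = 9.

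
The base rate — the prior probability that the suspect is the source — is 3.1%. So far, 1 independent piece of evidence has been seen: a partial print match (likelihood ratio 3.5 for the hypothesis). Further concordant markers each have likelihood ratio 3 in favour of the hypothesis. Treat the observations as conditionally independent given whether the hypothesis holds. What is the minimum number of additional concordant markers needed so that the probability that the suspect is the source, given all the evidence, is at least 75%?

Prior odds = 0.031/0.969 = 31/969.
Bayes factor of the evidence already in hand = 3.5.
Odds after that evidence = (31/969) × 3.5 = 217/1938.
Target odds = 0.75/0.25 = 3.
Need 3ⁿ ≥ 3 ÷ (217/1938) = 5814/217.
3² = 9 falls short of 5814/217 but 3³ = 27 reaches it, so n = 3.

3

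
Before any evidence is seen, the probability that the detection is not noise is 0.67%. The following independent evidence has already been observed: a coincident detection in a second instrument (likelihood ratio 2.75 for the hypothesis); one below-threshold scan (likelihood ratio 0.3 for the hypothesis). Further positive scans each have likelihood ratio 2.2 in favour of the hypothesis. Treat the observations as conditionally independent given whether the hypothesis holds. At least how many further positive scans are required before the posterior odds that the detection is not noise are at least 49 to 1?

12

Prior odds = 0.0067/0.9933 = 67/9933.
Combined Bayes factor of the evidence already in hand = 2.75 × 0.3 = 0.825.
Odds after that evidence = (67/9933) × 0.825 = 67/12040.
Target odds = 49.
Need 2.2ⁿ ≥ 49 ÷ (67/12040) = 589960/67.
2.2¹¹ ≈5843.18 falls short of 589960/67 but 2.2¹² ≈12855 reaches it, so n = 12.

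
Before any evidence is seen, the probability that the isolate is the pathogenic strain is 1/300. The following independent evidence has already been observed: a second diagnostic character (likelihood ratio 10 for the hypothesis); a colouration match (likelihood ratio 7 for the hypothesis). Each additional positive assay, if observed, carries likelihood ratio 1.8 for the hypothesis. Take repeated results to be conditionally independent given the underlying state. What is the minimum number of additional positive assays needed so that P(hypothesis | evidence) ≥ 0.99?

11

Prior odds = (1/300)/(299/300) = 1/299.
Combined Bayes factor of the evidence already in hand = 10 × 7 = 70.
Odds after that evidence = (1/299) × 70 = 70/299.
Target odds = 0.99/0.01 = 99.
Need 1.8ⁿ ≥ 99 ÷ (70/299) = 29601/70.
1.8¹⁰ ≈357.047 falls short of 29601/70 but 1.8¹¹ ≈642.684 reaches it, so n = 11.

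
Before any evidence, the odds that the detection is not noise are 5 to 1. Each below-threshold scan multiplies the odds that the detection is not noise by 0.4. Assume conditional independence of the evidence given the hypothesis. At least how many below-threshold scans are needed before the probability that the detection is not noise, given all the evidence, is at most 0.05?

5

Prior odds = 5.
Likelihood ratio per below-threshold scan = 0.4.
Target posterior odds = 0.05/0.95 = 1/19.
Require 0.4ⁿ ≤ 1/19 ÷ 5 = 1/95.
0.4⁴ = 0.0256 is still above 1/95 but 0.4⁵ = 0.01024 is at or below it, so n = 5.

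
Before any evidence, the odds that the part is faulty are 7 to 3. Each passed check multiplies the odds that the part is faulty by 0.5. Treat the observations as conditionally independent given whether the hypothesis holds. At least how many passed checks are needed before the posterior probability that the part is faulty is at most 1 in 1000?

12

Prior odds = 7/3.
Likelihood ratio per passed check = 0.5.
Target odds: 0.001 ÷ 0.999 = 1/999.
Require 0.5ⁿ ≤ 1/999 ÷ (7/3) = 1/2331.
0.5¹¹ = 1/2048 is still above 1/2331 but 0.5¹² = 1/4096 is at or below it, so n = 12.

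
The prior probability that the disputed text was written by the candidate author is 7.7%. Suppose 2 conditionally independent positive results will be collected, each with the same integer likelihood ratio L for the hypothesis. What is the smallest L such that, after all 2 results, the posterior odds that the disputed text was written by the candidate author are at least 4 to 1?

Prior odds = 0.077/0.923 = 77/923.
Target odds = 4.
Need L² ≥ 4 ÷ (77/923) = 3692/77.
6² = 36 < 3692/77 ≤ 49 = 7², so L = 7.

7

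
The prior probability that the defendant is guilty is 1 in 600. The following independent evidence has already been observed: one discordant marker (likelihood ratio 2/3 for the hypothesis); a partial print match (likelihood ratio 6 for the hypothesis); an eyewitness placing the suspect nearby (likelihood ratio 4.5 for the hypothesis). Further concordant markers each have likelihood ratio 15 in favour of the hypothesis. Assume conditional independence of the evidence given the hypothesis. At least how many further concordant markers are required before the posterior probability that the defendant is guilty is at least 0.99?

3

Prior odds = (1/600)/(599/600) = 1/599.
Combined Bayes factor of the evidence already in hand = (2/3) × 6 × 4.5 = 18.
Odds after that evidence = (1/599) × 18 = 18/599.
Target odds = 0.99/0.01 = 99.
Need 15ⁿ ≥ 99 ÷ (18/599) = 3294.5.
15² = 225 falls short of 3294.5 but 15³ = 3375 reaches it, so n = 3.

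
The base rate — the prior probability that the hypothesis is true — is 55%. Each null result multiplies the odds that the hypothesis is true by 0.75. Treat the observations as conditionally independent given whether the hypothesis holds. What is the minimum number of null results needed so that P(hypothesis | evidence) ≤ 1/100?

17

Prior odds: 0.55 ÷ 0.45 = 11/9.
Likelihood ratio per null result = 0.75.
Target odds: 0.01 ÷ 0.99 = 1/99.
Need (11/9) × 0.75ⁿ ≤ 1/99, i.e. 0.75ⁿ ≤ 1/121.
0.75¹⁶ ≈0.0100226 is still above 1/121 but 0.75¹⁷ ≈0.00751695 is at or below it, so n = 17.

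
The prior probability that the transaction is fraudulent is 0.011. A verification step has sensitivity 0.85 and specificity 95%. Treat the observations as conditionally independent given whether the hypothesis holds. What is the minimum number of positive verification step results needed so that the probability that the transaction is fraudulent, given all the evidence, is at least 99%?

4

Prior odds = 0.011/0.989 = 11/989.
False-positive rate = 1 − 0.95 = 0.05; likelihood ratio of a positive = 0.85/0.05 = 17.
Target odds: 0.99 ÷ 0.01 = 99.
Require 17ⁿ ≥ 99 ÷ (11/989) = 8901.
17³ = 4913 falls short of 8901 but 17⁴ = 83521 reaches it, so n = 4.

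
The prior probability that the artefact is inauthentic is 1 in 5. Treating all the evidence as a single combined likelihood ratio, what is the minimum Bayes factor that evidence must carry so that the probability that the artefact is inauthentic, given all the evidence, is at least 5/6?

20

Prior odds = 0.2/0.8 = 0.25.
Target odds = (5/6)/(1/6) = 5.
Required Bayes factor = 5 ÷ 0.25 = 20.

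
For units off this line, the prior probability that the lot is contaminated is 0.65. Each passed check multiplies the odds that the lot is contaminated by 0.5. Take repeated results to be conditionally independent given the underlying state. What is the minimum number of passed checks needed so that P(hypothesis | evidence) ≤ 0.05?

6

Prior odds = 0.65/0.35 = 13/7.
Likelihood ratio per passed check = 0.5.
Target posterior odds = 0.05/0.95 = 1/19.
Need (13/7) × 0.5ⁿ ≤ 1/19, i.e. 0.5ⁿ ≤ 7/247.
0.5⁵ = 0.03125 is still above 7/247 but 0.5⁶ = 0.015625 is at or below it, so n = 6.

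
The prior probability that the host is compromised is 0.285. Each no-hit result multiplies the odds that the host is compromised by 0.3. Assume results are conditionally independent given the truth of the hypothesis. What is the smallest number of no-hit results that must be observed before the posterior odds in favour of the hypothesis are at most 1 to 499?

Prior odds = 0.285/0.715 = 57/143.
Likelihood ratio per no-hit result = 0.3.
Target odds = 1/499.
Require 0.3ⁿ ≤ 1/499 ÷ (57/143) = 143/28443.
0.3⁴ = 0.0081 is still above 143/28443 but 0.3⁵ = 243/100000 is at or below it, so n = 5.

5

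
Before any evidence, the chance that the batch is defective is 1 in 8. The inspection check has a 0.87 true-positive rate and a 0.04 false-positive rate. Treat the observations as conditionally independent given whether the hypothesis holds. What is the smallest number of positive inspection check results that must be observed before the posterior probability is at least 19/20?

Prior odds: 0.125 ÷ 0.875 = 1/7.
Likelihood ratio of a positive result = 0.87/0.04 = 21.75.
Target odds: 0.95 ÷ 0.05 = 19.
Require 21.75ⁿ ≥ 19 ÷ (1/7) = 133.
21.75¹ = 21.75 falls short of 133 but 21.75² = 473.0625 reaches it, so n = 2.

2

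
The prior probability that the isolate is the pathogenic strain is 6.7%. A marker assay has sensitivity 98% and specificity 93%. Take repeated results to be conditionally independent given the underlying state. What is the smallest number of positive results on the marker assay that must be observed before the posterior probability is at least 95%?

Prior odds: 0.067 ÷ 0.933 = 67/933.
False-positive rate = 1 − 0.93 = 0.07; likelihood ratio of a positive = 0.98/0.07 = 14.
Target odds: 0.95 ÷ 0.05 = 19.
Require 14ⁿ ≥ 19 ÷ (67/933) = 17727/67.
14² = 196 falls short of 17727/67 but 14³ = 2744 reaches it, so n = 3.

3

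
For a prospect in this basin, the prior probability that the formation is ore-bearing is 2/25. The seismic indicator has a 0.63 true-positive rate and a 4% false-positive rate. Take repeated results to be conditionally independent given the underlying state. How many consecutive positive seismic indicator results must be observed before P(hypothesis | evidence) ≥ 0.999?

Prior odds = 0.08/0.92 = 2/23.
Likelihood ratio of a positive result = 0.63/0.04 = 15.75.
Target odds: 0.999 ÷ 0.001 = 999.
Require 15.75ⁿ ≥ 999 ÷ (2/23) = 11488.5.
15.75³ = 3906.984375 falls short of 11488.5 but 15.75⁴ = 15752961/256 reaches it, so n = 4.

4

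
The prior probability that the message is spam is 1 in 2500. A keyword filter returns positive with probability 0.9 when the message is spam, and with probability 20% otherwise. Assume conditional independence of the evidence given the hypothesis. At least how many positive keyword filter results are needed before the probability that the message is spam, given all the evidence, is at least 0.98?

Prior odds = 0.0004/0.9996 = 1/2499.
Likelihood ratio of a positive result = 0.9/0.2 = 4.5.
Target posterior odds = 0.98/0.02 = 49.
Require 4.5ⁿ ≥ 49 ÷ (1/2499) = 122451.
4.5⁷ = 4782969/128 falls short of 122451 but 4.5⁸ = 43046721/256 reaches it, so n = 8.

8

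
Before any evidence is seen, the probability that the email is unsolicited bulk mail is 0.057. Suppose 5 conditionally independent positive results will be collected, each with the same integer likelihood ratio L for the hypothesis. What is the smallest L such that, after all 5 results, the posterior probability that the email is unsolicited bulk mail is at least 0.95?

Prior odds = 0.057/0.943 = 57/943.
Target odds = 0.95/0.05 = 19.
Need L⁵ ≥ 19 ÷ (57/943) = 943/3.
3⁵ = 243 < 943/3 ≤ 1024 = 4⁵, so L = 4.

4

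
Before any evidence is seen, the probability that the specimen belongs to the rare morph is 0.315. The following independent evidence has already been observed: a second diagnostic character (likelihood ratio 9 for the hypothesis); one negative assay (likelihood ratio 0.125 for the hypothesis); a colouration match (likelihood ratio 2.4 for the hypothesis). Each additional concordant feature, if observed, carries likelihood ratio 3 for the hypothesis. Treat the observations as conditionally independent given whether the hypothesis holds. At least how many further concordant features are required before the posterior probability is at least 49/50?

Prior odds = 0.315/0.685 = 63/137.
Combined Bayes factor of the evidence already in hand = 9 × 0.125 × 2.4 = 2.7.
Odds after that evidence = (63/137) × 2.7 = 1701/1370.
Target odds = 0.98/0.02 = 49.
Need 3ⁿ ≥ 49 ÷ (1701/1370) = 9590/243.
3³ = 27 falls short of 9590/243 but 3⁴ = 81 reaches it, so n = 4.

4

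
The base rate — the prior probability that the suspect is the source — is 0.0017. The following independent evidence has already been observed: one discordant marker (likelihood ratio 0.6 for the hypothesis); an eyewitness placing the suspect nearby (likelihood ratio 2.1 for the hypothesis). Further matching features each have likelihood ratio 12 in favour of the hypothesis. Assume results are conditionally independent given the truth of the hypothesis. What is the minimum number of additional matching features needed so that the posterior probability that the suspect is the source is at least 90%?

4

Prior odds = 0.0017/0.9983 = 17/9983.
Combined Bayes factor of the evidence already in hand = 0.6 × 2.1 = 1.26.
Odds after that evidence = (17/9983) × 1.26 = 1071/499150.
Target odds = 0.9/0.1 = 9.
Need 12ⁿ ≥ 9 ÷ (1071/499150) = 499150/119.
12³ = 1728 falls short of 499150/119 but 12⁴ = 20736 reaches it, so n = 4.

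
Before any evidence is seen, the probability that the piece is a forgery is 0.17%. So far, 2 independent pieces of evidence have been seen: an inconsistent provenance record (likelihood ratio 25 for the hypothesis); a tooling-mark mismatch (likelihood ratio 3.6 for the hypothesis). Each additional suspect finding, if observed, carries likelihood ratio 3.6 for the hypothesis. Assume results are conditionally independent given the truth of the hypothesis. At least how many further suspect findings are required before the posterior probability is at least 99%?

6

Prior odds = 0.0017/0.9983 = 17/9983.
Combined Bayes factor of the evidence already in hand = 25 × 3.6 = 90.
Odds after that evidence = (17/9983) × 90 = 1530/9983.
Target odds = 0.99/0.01 = 99.
Need 3.6ⁿ ≥ 99 ÷ (1530/9983) = 109813/170.
3.6⁵ = 604.66176 falls short of 109813/170 but 3.6⁶ = 34012224/15625 reaches it, so n = 6.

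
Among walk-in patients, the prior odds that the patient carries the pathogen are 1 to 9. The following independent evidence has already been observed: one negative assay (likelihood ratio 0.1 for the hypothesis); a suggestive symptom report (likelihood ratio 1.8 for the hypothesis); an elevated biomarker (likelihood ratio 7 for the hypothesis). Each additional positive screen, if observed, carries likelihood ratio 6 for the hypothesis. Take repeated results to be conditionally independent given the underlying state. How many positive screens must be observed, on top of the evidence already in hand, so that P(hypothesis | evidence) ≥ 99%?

4

Prior odds = 1/9.
Combined Bayes factor of the evidence already in hand = 0.1 × 1.8 × 7 = 1.26.
Odds after that evidence = (1/9) × 1.26 = 0.14.
Target odds = 0.99/0.01 = 99.
Need 6ⁿ ≥ 99 ÷ 0.14 = 4950/7.
6³ = 216 falls short of 4950/7 but 6⁴ = 1296 reaches it, so n = 4.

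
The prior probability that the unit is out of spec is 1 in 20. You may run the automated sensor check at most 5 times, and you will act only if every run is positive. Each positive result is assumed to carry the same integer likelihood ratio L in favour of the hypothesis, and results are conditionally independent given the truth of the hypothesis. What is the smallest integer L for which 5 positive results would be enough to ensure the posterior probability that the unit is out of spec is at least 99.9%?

Prior odds = 0.05/0.95 = 1/19.
Target odds = 0.999/0.001 = 999.
Need L⁵ ≥ 999 ÷ (1/19) = 18981.
7⁵ = 16807 < 18981 ≤ 32768 = 8⁵, so L = 8.

8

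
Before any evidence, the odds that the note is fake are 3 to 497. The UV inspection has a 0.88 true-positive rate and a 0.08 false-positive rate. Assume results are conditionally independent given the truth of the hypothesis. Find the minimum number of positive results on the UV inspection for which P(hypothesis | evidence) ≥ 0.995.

Prior odds = 3/497.
Likelihood ratio of a positive result = 0.88/0.08 = 11.
Target odds: 0.995 ÷ 0.005 = 199.
Require 11ⁿ ≥ 199 ÷ (3/497) = 98903/3.
11⁴ = 14641 falls short of 98903/3 but 11⁵ = 161051 reaches it, so n = 5.

5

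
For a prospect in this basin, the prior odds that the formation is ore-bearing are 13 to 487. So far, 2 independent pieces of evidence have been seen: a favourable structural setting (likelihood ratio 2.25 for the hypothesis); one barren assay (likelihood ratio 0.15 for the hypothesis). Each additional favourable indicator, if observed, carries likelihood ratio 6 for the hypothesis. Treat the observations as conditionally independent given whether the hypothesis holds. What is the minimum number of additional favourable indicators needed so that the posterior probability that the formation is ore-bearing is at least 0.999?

Prior odds = 13/487.
Combined Bayes factor of the evidence already in hand = 2.25 × 0.15 = 0.3375.
Odds after that evidence = (13/487) × 0.3375 = 351/38960.
Target odds = 0.999/0.001 = 999.
Need 6ⁿ ≥ 999 ÷ (351/38960) = 1441520/13.
6⁶ = 46656 falls short of 1441520/13 but 6⁷ = 279936 reaches it, so n = 7.

7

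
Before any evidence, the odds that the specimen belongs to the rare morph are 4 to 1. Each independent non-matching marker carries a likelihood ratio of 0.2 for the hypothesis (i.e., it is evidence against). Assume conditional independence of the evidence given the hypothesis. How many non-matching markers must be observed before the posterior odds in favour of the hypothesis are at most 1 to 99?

4

Prior odds = 4.
Likelihood ratio per non-matching marker = 0.2.
Target odds = 1/99.
Need 4 × 0.2ⁿ ≤ 1/99, i.e. 0.2ⁿ ≤ 1/396.
0.2³ = 0.008 is still above 1/396 but 0.2⁴ = 0.0016 is at or below it, so n = 4.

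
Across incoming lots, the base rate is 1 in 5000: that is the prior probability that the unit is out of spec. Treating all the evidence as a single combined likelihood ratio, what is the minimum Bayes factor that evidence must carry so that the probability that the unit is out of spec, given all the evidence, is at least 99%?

494901

Prior odds = 0.0002/0.9998 = 1/4999.
Target odds = 0.99/0.01 = 99.
Required Bayes factor = 99 ÷ (1/4999) = 494901.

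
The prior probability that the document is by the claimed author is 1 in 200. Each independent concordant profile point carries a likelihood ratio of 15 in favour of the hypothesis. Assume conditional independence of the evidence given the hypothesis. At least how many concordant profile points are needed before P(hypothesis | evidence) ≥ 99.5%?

Prior odds = 0.005/0.995 = 1/199.
Likelihood ratio per concordant profile point = 15.
Target odds: 0.995 ÷ 0.005 = 199.
Need (1/199) × 15ⁿ ≥ 199, i.e. 15ⁿ ≥ 39601.
15³ = 3375 falls short of 39601 but 15⁴ = 50625 reaches it, so n = 4.

4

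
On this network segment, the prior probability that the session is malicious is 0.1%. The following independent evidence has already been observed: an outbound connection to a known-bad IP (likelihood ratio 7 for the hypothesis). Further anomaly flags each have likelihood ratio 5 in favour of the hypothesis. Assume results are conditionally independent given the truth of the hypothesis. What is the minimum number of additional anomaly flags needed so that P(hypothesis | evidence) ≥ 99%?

Prior odds = 0.001/0.999 = 1/999.
Bayes factor of the evidence already in hand = 7.
Odds after that evidence = (1/999) × 7 = 7/999.
Target odds = 0.99/0.01 = 99.
Need 5ⁿ ≥ 99 ÷ (7/999) = 98901/7.
5⁵ = 3125 falls short of 98901/7 but 5⁶ = 15625 reaches it, so n = 6.

6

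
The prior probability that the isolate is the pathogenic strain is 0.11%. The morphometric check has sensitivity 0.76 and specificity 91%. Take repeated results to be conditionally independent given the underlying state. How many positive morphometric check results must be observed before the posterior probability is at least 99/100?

6

Prior odds: 0.0011 ÷ 0.9989 = 11/9989.
False-positive rate = 1 − 0.91 = 0.09; likelihood ratio of a positive = 0.76/0.09 = 76/9.
Target posterior odds = 0.99/0.01 = 99.
Need (11/9989) × (76/9)ⁿ ≥ 99, i.e. (76/9)ⁿ ≥ 89901.
(76/9)⁵ ≈42939.3 falls short of 89901 but (76/9)⁶ ≈362599 reaches it, so n = 6.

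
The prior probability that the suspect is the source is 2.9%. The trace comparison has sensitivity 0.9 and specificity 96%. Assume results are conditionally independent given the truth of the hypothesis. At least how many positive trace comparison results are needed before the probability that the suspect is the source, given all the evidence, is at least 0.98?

Prior odds: 0.029 ÷ 0.971 = 29/971.
False-positive rate = 1 − 0.96 = 0.04; likelihood ratio of a positive = 0.9/0.04 = 22.5.
Target posterior odds = 0.98/0.02 = 49.
Need (29/971) × 22.5ⁿ ≥ 49, i.e. 22.5ⁿ ≥ 47579/29.
22.5² = 506.25 falls short of 47579/29 but 22.5³ = 11390.625 reaches it, so n = 3.

3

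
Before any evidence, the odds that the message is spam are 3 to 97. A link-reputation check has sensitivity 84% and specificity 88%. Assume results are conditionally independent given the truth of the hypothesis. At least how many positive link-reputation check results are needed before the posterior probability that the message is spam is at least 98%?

4

Prior odds = 3/97.
False-positive rate = 1 − 0.88 = 0.12; likelihood ratio of a positive = 0.84/0.12 = 7.
Target posterior odds = 0.98/0.02 = 49.
Need (3/97) × 7ⁿ ≥ 49, i.e. 7ⁿ ≥ 4753/3.
7³ = 343 falls short of 4753/3 but 7⁴ = 2401 reaches it, so n = 4.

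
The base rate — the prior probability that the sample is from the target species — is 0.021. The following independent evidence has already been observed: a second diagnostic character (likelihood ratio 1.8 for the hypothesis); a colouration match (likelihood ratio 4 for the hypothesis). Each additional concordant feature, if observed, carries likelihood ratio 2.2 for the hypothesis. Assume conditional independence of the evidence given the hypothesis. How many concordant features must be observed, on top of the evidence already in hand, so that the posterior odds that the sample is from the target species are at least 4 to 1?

5

Prior odds = 0.021/0.979 = 21/979.
Combined Bayes factor of the evidence already in hand = 1.8 × 4 = 7.2.
Odds after that evidence = (21/979) × 7.2 = 756/4895.
Target odds = 4.
Need 2.2ⁿ ≥ 4 ÷ (756/4895) = 4895/189.
2.2⁴ = 23.4256 falls short of 4895/189 but 2.2⁵ = 51.53632 reaches it, so n = 5.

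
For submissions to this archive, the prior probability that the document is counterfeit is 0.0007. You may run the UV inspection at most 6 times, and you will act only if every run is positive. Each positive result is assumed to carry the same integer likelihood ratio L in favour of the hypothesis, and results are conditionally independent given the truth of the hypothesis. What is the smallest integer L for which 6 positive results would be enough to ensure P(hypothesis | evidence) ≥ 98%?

Prior odds = 0.0007/0.9993 = 7/9993.
Target odds = 0.98/0.02 = 49.
Need L⁶ ≥ 49 ÷ (7/9993) = 69951.
6⁶ = 46656 < 69951 ≤ 117649 = 7⁶, so L = 7.

7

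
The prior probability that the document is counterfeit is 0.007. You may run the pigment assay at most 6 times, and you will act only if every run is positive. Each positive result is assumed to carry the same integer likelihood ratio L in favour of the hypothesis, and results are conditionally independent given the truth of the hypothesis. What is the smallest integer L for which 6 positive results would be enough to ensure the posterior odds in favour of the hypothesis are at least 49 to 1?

5

Prior odds = 0.007/0.993 = 7/993.
Target odds = 49.
Need L⁶ ≥ 49 ÷ (7/993) = 6951.
4⁶ = 4096 < 6951 ≤ 15625 = 5⁶, so L = 5.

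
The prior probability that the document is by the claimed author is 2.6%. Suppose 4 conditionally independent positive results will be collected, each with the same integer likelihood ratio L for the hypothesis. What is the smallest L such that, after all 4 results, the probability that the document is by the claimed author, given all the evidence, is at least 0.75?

4

Prior odds = 0.026/0.974 = 13/487.
Target odds = 0.75/0.25 = 3.
Need L⁴ ≥ 3 ÷ (13/487) = 1461/13.
3⁴ = 81 < 1461/13 ≤ 256 = 4⁴, so L = 4.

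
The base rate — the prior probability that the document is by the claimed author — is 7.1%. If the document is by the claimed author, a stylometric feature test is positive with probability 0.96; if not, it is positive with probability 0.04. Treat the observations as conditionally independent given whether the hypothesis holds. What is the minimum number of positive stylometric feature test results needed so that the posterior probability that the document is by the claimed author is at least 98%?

Prior odds: 0.071 ÷ 0.929 = 71/929.
Likelihood ratio of a positive = 0.96/0.04 = 24.
Target odds: 0.98 ÷ 0.02 = 49.
Require 24ⁿ ≥ 49 ÷ (71/929) = 45521/71.
24² = 576 falls short of 45521/71 but 24³ = 13824 reaches it, so n = 3.

3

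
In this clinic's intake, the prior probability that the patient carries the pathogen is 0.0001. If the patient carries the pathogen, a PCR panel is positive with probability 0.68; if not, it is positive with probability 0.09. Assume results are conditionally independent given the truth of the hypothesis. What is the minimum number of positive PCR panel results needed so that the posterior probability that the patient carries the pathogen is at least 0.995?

8

Prior odds: 0.0001 ÷ 0.9999 = 1/9999.
Likelihood ratio of a positive = 0.68/0.09 = 68/9.
Target posterior odds = 0.995/0.005 = 199.
Require (68/9)ⁿ ≥ 199 ÷ (1/9999) = 1989801.
(68/9)⁷ ≈1.40561e+06 falls short of 1989801 but (68/9)⁸ ≈1.06202e+07 reaches it, so n = 8.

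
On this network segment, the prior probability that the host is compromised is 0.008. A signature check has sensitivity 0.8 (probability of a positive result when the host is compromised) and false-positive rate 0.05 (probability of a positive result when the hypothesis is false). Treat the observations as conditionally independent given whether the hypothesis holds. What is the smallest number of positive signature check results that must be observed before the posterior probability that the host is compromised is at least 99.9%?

5

Prior odds: 0.008 ÷ 0.992 = 1/124.
Likelihood ratio of a positive result = 0.8/0.05 = 16.
Target odds: 0.999 ÷ 0.001 = 999.
Require 16ⁿ ≥ 999 ÷ (1/124) = 123876.
16⁴ = 65536 falls short of 123876 but 16⁵ = 1048576 reaches it, so n = 5.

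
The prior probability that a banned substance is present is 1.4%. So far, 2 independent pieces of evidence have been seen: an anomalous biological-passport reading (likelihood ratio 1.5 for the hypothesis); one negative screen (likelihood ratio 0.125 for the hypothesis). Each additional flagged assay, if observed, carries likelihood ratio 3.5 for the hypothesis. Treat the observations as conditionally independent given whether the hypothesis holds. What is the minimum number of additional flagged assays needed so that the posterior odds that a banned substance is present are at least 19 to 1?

8

Prior odds = 0.014/0.986 = 7/493.
Combined Bayes factor of the evidence already in hand = 1.5 × 0.125 = 0.1875.
Odds after that evidence = (7/493) × 0.1875 = 21/7888.
Target odds = 19.
Need 3.5ⁿ ≥ 19 ÷ (21/7888) = 149872/21.
3.5⁷ = 823543/128 falls short of 149872/21 but 3.5⁸ = 5764801/256 reaches it, so n = 8.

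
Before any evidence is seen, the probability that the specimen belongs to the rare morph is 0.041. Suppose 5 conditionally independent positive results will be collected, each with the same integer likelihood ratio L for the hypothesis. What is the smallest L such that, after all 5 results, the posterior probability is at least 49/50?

Prior odds = 0.041/0.959 = 41/959.
Target odds = 0.98/0.02 = 49.
Need L⁵ ≥ 49 ÷ (41/959) = 46991/41.
4⁵ = 1024 < 46991/41 ≤ 3125 = 5⁵, so L = 5.

5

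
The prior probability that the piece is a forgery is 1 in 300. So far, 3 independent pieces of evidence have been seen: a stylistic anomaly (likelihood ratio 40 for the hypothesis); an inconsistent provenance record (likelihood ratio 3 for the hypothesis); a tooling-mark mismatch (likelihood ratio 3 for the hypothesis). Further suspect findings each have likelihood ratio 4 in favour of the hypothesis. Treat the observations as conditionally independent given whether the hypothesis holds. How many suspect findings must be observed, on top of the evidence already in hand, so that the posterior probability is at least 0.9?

Prior odds = (1/300)/(299/300) = 1/299.
Combined Bayes factor of the evidence already in hand = 40 × 3 × 3 = 360.
Odds after that evidence = (1/299) × 360 = 360/299.
Target odds = 0.9/0.1 = 9.
Need 4ⁿ ≥ 9 ÷ (360/299) = 7.475.
4¹ = 4 falls short of 7.475 but 4² = 16 reaches it, so n = 2.

2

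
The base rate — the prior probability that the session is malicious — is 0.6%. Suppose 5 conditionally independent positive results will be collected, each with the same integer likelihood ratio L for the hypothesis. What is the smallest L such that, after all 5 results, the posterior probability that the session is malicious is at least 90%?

5

Prior odds = 0.006/0.994 = 3/497.
Target odds = 0.9/0.1 = 9.
Need L⁵ ≥ 9 ÷ (3/497) = 1491.
4⁵ = 1024 < 1491 ≤ 3125 = 5⁵, so L = 5.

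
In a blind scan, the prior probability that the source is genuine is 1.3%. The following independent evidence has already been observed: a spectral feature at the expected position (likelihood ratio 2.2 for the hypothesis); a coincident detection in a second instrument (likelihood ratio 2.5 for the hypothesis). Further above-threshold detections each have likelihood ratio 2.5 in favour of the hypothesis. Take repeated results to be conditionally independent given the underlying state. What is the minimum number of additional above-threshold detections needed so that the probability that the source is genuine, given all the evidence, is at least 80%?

5

Prior odds = 0.013/0.987 = 13/987.
Combined Bayes factor of the evidence already in hand = 2.2 × 2.5 = 5.5.
Odds after that evidence = (13/987) × 5.5 = 143/1974.
Target odds = 0.8/0.2 = 4.
Need 2.5ⁿ ≥ 4 ÷ (143/1974) = 7896/143.
2.5⁴ = 39.0625 falls short of 7896/143 but 2.5⁵ = 97.65625 reaches it, so n = 5.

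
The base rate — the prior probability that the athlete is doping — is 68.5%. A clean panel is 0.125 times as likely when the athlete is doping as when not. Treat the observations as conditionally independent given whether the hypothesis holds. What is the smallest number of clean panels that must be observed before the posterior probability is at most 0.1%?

Prior odds: 0.685 ÷ 0.315 = 137/63.
Likelihood ratio per clean panel = 0.125.
Target posterior odds = 0.001/0.999 = 1/999.
Require 0.125ⁿ ≤ 1/999 ÷ (137/63) = 7/15207.
0.125³ = 0.001953125 is still above 7/15207 but 0.125⁴ = 1/4096 is at or below it, so n = 4.

4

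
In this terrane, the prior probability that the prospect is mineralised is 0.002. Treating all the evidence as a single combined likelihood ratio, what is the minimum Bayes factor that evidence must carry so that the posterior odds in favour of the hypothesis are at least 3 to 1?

Prior odds = 0.002/0.998 = 1/499.
Target odds = 3.
Required Bayes factor = 3 ÷ (1/499) = 1497.

1497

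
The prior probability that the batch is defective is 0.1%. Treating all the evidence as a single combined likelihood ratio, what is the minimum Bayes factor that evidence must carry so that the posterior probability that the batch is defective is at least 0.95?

18981

Prior odds = 0.001/0.999 = 1/999.
Target odds = 0.95/0.05 = 19.
Required Bayes factor = 19 ÷ (1/999) = 18981.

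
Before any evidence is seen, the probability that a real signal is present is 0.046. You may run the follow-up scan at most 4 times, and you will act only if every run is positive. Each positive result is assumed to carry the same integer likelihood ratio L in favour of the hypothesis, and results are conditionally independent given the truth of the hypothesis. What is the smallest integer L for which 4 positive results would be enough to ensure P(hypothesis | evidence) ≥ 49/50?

6

Prior odds = 0.046/0.954 = 23/477.
Target odds = 0.98/0.02 = 49.
Need L⁴ ≥ 49 ÷ (23/477) = 23373/23.
5⁴ = 625 < 23373/23 ≤ 1296 = 6⁴, so L = 6.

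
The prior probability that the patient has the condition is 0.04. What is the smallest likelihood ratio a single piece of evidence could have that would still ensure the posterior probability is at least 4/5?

Prior odds = 0.04/0.96 = 1/24.
Target odds = 0.8/0.2 = 4.
Required Bayes factor = 4 ÷ (1/24) = 96.

96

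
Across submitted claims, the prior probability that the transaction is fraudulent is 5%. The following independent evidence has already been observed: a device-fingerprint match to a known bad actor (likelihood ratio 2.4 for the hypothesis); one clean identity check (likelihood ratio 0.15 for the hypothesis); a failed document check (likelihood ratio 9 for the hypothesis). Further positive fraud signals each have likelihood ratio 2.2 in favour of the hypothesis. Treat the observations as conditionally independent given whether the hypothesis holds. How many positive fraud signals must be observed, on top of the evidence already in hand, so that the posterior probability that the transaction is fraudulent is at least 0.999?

Prior odds = 0.05/0.95 = 1/19.
Combined Bayes factor of the evidence already in hand = 2.4 × 0.15 × 9 = 3.24.
Odds after that evidence = (1/19) × 3.24 = 81/475.
Target odds = 0.999/0.001 = 999.
Need 2.2ⁿ ≥ 999 ÷ (81/475) = 17575/3.
2.2¹¹ ≈5843.18 falls short of 17575/3 but 2.2¹² ≈12855 reaches it, so n = 12.

12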